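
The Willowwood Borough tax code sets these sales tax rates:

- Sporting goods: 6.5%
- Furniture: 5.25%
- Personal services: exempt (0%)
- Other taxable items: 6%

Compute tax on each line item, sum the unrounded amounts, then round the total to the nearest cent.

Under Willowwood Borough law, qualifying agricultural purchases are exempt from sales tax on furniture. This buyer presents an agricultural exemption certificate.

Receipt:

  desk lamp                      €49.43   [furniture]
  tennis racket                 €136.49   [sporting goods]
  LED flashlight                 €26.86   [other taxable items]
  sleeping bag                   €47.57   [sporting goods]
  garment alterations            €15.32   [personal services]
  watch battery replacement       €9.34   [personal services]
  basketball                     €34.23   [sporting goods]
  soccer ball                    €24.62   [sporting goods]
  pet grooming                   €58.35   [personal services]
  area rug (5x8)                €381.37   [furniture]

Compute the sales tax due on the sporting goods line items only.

Tennis racket €136.49: sporting goods → 6.5% → €8.87185
Sleeping bag €47.57: sporting goods → 6.5% → €3.09205
Basketball €34.23: sporting goods → 6.5% → €2.22495
Soccer ball €24.62: sporting goods → 6.5% → €1.6003
Tax on sporting goods: unrounded sum = €15.78915 → €15.79

€15.79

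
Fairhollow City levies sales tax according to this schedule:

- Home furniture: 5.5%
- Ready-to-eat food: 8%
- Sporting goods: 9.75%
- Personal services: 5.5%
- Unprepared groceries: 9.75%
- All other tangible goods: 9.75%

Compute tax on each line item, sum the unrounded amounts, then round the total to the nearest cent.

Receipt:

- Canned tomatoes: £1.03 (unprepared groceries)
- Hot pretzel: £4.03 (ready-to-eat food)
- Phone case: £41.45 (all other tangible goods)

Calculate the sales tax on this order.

£4.46

Canned tomatoes £1.03: unprepared groceries → 9.75% → £0.100425
Hot pretzel £4.03: ready-to-eat food → 8% → £0.3224
Phone case £41.45: all other tangible goods → 9.75% → £4.041375
Unrounded tax sum = £4.4642 → £4.46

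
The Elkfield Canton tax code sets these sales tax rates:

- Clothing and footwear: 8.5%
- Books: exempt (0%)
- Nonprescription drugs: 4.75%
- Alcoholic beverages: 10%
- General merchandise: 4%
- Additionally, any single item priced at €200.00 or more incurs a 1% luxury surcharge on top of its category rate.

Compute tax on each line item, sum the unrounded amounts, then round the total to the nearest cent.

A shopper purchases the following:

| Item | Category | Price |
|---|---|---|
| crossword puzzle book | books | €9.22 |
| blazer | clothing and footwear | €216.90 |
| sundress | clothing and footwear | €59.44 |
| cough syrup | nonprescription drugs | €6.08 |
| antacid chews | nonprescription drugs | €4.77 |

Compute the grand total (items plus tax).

Crossword puzzle book €9.22: books → 0% → €0.00
Blazer €216.90: clothing and footwear → 8.5% + 1% surcharge = 9.5% → €20.6055
Sundress €59.44: clothing and footwear → 8.5% → €5.0524
Cough syrup €6.08: nonprescription drugs → 4.75% → €0.2888
Antacid chews €4.77: nonprescription drugs → 4.75% → €0.226575
Subtotal = €296.41; unrounded tax = €26.173275 → €26.17; total due = €322.58

€322.58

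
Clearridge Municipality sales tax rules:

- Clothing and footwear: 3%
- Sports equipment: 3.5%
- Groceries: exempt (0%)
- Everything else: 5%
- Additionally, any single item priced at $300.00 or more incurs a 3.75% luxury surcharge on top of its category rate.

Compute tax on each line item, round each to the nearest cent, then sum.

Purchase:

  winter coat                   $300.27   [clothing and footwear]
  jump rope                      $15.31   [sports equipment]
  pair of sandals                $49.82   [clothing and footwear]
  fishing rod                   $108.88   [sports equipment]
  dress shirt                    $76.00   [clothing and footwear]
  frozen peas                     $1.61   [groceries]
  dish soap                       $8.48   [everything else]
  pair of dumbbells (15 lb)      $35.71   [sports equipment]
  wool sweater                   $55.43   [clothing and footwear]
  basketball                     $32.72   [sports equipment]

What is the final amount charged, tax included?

Winter coat $300.27: clothing and footwear → 3% + 3.75% surcharge = 6.75% → $20.27
Jump rope $15.31: sports equipment → 3.5% → $0.54
Pair of sandals $49.82: clothing and footwear → 3% → $1.49
Fishing rod $108.88: sports equipment → 3.5% → $3.81
Dress shirt $76.00: clothing and footwear → 3% → $2.28
Frozen peas $1.61: groceries → 0% → $0.00
Dish soap $8.48: everything else → 5% → $0.42
Pair of dumbbells (15 lb) $35.71: sports equipment → 3.5% → $1.25
Wool sweater $55.43: clothing and footwear → 3% → $1.66
Basketball $32.72: sports equipment → 3.5% → $1.15
Subtotal = $684.23; tax = $32.87; total due = $717.10

$717.10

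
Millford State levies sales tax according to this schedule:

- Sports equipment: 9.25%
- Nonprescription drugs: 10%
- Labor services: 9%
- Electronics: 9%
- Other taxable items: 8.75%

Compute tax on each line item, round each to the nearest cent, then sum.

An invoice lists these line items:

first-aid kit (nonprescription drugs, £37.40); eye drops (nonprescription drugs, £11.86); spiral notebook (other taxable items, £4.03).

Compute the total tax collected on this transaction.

First-aid kit £37.40: nonprescription drugs → 10% → £3.74
Eye drops £11.86: nonprescription drugs → 10% → £1.19
Spiral notebook £4.03: other taxable items → 8.75% → £0.35
Total tax = £3.74 + £1.19 + £0.35 = £5.28

£5.28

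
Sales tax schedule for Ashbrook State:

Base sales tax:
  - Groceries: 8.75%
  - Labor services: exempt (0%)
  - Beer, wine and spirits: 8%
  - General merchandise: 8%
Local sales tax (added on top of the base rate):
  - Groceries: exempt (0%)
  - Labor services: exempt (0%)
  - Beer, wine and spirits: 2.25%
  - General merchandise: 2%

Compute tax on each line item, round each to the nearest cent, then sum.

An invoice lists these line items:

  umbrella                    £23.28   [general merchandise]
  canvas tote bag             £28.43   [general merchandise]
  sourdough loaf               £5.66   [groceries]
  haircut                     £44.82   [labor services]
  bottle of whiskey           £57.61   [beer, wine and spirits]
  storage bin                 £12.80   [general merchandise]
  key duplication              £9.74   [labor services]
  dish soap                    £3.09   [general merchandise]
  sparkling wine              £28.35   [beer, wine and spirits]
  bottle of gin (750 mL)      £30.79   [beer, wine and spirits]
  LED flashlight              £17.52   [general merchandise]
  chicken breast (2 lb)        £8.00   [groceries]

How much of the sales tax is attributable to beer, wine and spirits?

Bottle of whiskey £57.61: beer, wine and spirits → 8% + 2.25% local = 10.25% → £5.91
Sparkling wine £28.35: beer, wine and spirits → 8% + 2.25% local = 10.25% → £2.91
Bottle of gin (750 mL) £30.79: beer, wine and spirits → 8% + 2.25% local = 10.25% → £3.16
Tax on beer, wine and spirits = £5.91 + £2.91 + £3.16 = £11.98

£11.98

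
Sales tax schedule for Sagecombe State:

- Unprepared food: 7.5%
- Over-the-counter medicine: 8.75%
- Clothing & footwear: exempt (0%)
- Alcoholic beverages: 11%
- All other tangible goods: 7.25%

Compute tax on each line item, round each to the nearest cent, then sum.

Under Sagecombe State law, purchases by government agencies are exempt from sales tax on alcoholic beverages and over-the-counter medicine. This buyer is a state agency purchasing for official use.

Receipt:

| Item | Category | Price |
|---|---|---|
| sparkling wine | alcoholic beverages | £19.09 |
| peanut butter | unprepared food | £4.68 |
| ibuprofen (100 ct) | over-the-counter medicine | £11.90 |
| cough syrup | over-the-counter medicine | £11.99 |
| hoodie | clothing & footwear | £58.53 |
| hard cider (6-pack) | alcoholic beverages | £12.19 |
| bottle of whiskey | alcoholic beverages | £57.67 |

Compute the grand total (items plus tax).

£176.40

Sparkling wine £19.09: alcoholic beverages, buyer-exempt → 0% → £0.00
Peanut butter £4.68: unprepared food → 7.5% → £0.35
Ibuprofen (100 ct) £11.90: over-the-counter medicine, buyer-exempt → 0% → £0.00
Cough syrup £11.99: over-the-counter medicine, buyer-exempt → 0% → £0.00
Hoodie £58.53: clothing & footwear → 0% → £0.00
Hard cider (6-pack) £12.19: alcoholic beverages, buyer-exempt → 0% → £0.00
Bottle of whiskey £57.67: alcoholic beverages, buyer-exempt → 0% → £0.00
Subtotal = £176.05; tax = £0.35; total due = £176.40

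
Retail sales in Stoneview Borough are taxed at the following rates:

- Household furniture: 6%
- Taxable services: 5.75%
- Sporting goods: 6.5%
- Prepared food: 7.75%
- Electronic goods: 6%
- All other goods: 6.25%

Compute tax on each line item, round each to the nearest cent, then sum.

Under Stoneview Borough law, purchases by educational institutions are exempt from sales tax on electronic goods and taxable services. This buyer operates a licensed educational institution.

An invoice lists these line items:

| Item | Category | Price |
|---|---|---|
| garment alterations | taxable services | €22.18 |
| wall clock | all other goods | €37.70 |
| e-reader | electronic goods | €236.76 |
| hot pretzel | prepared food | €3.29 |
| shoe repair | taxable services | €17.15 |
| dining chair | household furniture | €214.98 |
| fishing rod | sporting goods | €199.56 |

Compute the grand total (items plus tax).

€760.10

Garment alterations €22.18: taxable services, buyer-exempt → 0% → €0.00
Wall clock €37.70: all other goods → 6.25% → €2.36
E-reader €236.76: electronic goods, buyer-exempt → 0% → €0.00
Hot pretzel €3.29: prepared food → 7.75% → €0.25
Shoe repair €17.15: taxable services, buyer-exempt → 0% → €0.00
Dining chair €214.98: household furniture → 6% → €12.90
Fishing rod €199.56: sporting goods → 6.5% → €12.97
Subtotal = €731.62; tax = €28.48; total due = €760.10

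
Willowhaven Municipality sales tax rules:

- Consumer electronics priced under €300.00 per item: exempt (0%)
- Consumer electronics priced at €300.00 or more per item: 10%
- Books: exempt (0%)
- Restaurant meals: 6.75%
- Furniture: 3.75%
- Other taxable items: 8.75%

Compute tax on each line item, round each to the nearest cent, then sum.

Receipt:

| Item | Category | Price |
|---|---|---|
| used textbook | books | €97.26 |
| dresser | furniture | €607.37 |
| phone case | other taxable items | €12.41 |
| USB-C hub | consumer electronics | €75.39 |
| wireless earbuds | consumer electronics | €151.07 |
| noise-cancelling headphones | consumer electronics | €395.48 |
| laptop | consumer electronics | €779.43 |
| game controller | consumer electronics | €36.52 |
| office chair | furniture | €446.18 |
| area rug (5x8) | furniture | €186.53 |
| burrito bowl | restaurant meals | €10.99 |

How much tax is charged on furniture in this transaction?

€46.50

Dresser €607.37: furniture → 3.75% → €22.78
Office chair €446.18: furniture → 3.75% → €16.73
Area rug (5x8) €186.53: furniture → 3.75% → €6.99
Tax on furniture = €22.78 + €16.73 + €6.99 = €46.50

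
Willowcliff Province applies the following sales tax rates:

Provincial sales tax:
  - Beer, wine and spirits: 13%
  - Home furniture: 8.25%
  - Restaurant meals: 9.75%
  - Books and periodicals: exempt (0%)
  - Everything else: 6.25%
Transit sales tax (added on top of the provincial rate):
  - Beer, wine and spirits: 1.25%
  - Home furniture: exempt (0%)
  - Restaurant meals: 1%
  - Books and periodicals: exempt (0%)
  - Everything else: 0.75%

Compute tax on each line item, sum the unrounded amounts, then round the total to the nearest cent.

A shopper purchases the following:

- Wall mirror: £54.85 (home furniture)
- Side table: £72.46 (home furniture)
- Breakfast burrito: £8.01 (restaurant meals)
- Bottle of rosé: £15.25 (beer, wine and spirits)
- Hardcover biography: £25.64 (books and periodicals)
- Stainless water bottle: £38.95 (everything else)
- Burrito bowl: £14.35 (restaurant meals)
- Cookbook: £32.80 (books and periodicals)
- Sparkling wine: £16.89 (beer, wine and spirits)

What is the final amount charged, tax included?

Wall mirror £54.85: home furniture → 8.25% + 0% transit = 8.25% → £4.525125
Side table £72.46: home furniture → 8.25% + 0% transit = 8.25% → £5.97795
Breakfast burrito £8.01: restaurant meals → 9.75% + 1% transit = 10.75% → £0.861075
Bottle of rosé £15.25: beer, wine and spirits → 13% + 1.25% transit = 14.25% → £2.173125
Hardcover biography £25.64: books and periodicals → 0% + 0% transit = 0% → £0.00
Stainless water bottle £38.95: everything else → 6.25% + 0.75% transit = 7% → £2.7265
Burrito bowl £14.35: restaurant meals → 9.75% + 1% transit = 10.75% → £1.542625
Cookbook £32.80: books and periodicals → 0% + 0% transit = 0% → £0.00
Sparkling wine £16.89: beer, wine and spirits → 13% + 1.25% transit = 14.25% → £2.406825
Subtotal = £279.20; unrounded tax = £20.213225 → £20.21; total due = £299.41

£299.41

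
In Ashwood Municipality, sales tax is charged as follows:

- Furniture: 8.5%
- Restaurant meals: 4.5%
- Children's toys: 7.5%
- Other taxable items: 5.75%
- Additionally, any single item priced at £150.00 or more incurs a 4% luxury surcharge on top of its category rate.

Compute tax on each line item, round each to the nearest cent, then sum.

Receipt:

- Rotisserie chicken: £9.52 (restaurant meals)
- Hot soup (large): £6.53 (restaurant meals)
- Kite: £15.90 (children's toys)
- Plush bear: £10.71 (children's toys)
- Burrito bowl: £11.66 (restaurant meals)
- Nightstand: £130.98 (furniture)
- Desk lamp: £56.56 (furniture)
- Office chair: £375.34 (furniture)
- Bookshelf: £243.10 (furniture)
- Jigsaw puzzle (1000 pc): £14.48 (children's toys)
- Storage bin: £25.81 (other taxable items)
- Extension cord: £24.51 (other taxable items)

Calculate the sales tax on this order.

£100.46

Rotisserie chicken £9.52: restaurant meals → 4.5% → £0.43
Hot soup (large) £6.53: restaurant meals → 4.5% → £0.29
Kite £15.90: children's toys → 7.5% → £1.19
Plush bear £10.71: children's toys → 7.5% → £0.80
Burrito bowl £11.66: restaurant meals → 4.5% → £0.52
Nightstand £130.98: furniture → 8.5% → £11.13
Desk lamp £56.56: furniture → 8.5% → £4.81
Office chair £375.34: furniture → 8.5% + 4% surcharge = 12.5% → £46.92
Bookshelf £243.10: furniture → 8.5% + 4% surcharge = 12.5% → £30.39
Jigsaw puzzle (1000 pc) £14.48: children's toys → 7.5% → £1.09
Storage bin £25.81: other taxable items → 5.75% → £1.48
Extension cord £24.51: other taxable items → 5.75% → £1.41
Total tax = £0.43 + £0.29 + £1.19 + £0.80 + £0.52 + £11.13 + £4.81 + £46.92 + £30.39 + £1.09 + £1.48 + £1.41 = £100.46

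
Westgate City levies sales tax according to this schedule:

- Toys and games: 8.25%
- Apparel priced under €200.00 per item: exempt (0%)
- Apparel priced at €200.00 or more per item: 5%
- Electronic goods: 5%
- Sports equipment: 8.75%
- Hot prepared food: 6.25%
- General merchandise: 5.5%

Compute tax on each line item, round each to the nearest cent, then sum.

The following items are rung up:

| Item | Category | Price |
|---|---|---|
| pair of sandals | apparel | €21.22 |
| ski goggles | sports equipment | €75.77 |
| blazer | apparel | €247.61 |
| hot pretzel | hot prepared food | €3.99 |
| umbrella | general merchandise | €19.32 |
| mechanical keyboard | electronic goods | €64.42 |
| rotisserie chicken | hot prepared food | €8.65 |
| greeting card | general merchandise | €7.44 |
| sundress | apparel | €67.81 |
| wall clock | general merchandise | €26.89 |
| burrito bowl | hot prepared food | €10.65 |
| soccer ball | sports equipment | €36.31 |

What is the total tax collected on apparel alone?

€12.38

Pair of sandals €21.22: apparel, under €200.00 → 0% → €0.00
Blazer €247.61: apparel, €200.00 or more → 5% → €12.38
Sundress €67.81: apparel, under €200.00 → 0% → €0.00
Tax on apparel = €0.00 + €12.38 + €0.00 = €12.38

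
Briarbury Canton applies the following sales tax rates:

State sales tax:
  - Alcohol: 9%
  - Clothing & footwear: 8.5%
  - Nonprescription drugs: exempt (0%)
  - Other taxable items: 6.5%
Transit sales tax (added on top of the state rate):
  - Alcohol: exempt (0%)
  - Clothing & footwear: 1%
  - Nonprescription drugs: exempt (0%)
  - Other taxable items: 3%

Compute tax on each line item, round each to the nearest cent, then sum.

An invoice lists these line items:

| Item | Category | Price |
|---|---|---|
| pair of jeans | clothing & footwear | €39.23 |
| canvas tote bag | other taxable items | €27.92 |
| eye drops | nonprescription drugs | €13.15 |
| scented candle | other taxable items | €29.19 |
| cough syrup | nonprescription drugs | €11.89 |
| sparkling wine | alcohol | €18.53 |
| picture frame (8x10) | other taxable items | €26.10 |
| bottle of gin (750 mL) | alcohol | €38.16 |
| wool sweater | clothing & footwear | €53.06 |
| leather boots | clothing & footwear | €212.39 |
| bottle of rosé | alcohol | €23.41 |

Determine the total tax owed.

Pair of jeans €39.23: clothing & footwear → 8.5% + 1% transit = 9.5% → €3.73
Canvas tote bag €27.92: other taxable items → 6.5% + 3% transit = 9.5% → €2.65
Eye drops €13.15: nonprescription drugs → 0% + 0% transit = 0% → €0.00
Scented candle €29.19: other taxable items → 6.5% + 3% transit = 9.5% → €2.77
Cough syrup €11.89: nonprescription drugs → 0% + 0% transit = 0% → €0.00
Sparkling wine €18.53: alcohol → 9% + 0% transit = 9% → €1.67
Picture frame (8x10) €26.10: other taxable items → 6.5% + 3% transit = 9.5% → €2.48
Bottle of gin (750 mL) €38.16: alcohol → 9% + 0% transit = 9% → €3.43
Wool sweater €53.06: clothing & footwear → 8.5% + 1% transit = 9.5% → €5.04
Leather boots €212.39: clothing & footwear → 8.5% + 1% transit = 9.5% → €20.18
Bottle of rosé €23.41: alcohol → 9% + 0% transit = 9% → €2.11
Total tax = €3.73 + €2.65 + €2.77 + €1.67 + €2.48 + €3.43 + €5.04 + €20.18 + €2.11 = €44.06

€44.06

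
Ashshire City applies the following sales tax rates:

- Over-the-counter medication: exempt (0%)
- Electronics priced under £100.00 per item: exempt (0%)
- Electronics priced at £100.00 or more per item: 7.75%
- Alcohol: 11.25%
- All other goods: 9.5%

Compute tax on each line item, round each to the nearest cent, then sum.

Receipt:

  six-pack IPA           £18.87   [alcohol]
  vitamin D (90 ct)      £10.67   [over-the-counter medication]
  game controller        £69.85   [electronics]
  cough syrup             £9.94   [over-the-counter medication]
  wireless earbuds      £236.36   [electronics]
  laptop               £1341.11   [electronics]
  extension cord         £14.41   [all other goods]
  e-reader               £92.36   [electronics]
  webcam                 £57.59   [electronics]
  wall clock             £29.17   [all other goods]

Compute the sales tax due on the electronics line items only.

£122.26

Game controller £69.85: electronics, under £100.00 → 0% → £0.00
Wireless earbuds £236.36: electronics, £100.00 or more → 7.75% → £18.32
Laptop £1341.11: electronics, £100.00 or more → 7.75% → £103.94
E-reader £92.36: electronics, under £100.00 → 0% → £0.00
Webcam £57.59: electronics, under £100.00 → 0% → £0.00
Tax on electronics = £0.00 + £18.32 + £103.94 + £0.00 + £0.00 = £122.26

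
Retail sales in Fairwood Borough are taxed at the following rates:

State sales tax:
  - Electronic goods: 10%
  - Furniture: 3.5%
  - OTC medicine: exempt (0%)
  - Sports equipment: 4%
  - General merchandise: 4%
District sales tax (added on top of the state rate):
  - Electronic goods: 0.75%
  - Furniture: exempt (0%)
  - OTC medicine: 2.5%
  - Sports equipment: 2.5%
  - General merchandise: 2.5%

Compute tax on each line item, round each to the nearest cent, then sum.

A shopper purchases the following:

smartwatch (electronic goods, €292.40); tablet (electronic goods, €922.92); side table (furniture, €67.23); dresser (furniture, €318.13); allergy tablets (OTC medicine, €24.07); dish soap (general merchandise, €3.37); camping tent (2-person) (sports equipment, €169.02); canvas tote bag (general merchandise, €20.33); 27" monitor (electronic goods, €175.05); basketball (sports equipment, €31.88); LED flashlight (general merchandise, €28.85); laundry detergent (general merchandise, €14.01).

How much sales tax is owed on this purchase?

Smartwatch €292.40: electronic goods → 10% + 0.75% district = 10.75% → €31.43
Tablet €922.92: electronic goods → 10% + 0.75% district = 10.75% → €99.21
Side table €67.23: furniture → 3.5% + 0% district = 3.5% → €2.35
Dresser €318.13: furniture → 3.5% + 0% district = 3.5% → €11.13
Allergy tablets €24.07: OTC medicine → 0% + 2.5% district = 2.5% → €0.60
Dish soap €3.37: general merchandise → 4% + 2.5% district = 6.5% → €0.22
Camping tent (2-person) €169.02: sports equipment → 4% + 2.5% district = 6.5% → €10.99
Canvas tote bag €20.33: general merchandise → 4% + 2.5% district = 6.5% → €1.32
27" monitor €175.05: electronic goods → 10% + 0.75% district = 10.75% → €18.82
Basketball €31.88: sports equipment → 4% + 2.5% district = 6.5% → €2.07
LED flashlight €28.85: general merchandise → 4% + 2.5% district = 6.5% → €1.88
Laundry detergent €14.01: general merchandise → 4% + 2.5% district = 6.5% → €0.91
Total tax = €31.43 + €99.21 + €2.35 + €11.13 + €0.60 + €0.22 + €10.99 + €1.32 + €18.82 + €2.07 + €1.88 + €0.91 = €180.93

€180.93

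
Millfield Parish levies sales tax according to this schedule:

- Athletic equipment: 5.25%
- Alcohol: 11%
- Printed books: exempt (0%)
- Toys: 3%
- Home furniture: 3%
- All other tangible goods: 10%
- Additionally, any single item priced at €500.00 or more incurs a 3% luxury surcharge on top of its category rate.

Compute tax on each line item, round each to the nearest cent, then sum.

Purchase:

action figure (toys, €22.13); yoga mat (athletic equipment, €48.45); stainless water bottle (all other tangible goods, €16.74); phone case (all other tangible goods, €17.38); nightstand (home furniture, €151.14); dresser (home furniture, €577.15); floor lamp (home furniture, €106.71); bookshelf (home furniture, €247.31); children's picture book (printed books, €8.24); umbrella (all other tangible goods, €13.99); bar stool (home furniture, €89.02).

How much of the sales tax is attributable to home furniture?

Nightstand €151.14: home furniture → 3% → €4.53
Dresser €577.15: home furniture → 3% + 3% surcharge = 6% → €34.63
Floor lamp €106.71: home furniture → 3% → €3.20
Bookshelf €247.31: home furniture → 3% → €7.42
Bar stool €89.02: home furniture → 3% → €2.67
Tax on home furniture = €4.53 + €34.63 + €3.20 + €7.42 + €2.67 = €52.45

€52.45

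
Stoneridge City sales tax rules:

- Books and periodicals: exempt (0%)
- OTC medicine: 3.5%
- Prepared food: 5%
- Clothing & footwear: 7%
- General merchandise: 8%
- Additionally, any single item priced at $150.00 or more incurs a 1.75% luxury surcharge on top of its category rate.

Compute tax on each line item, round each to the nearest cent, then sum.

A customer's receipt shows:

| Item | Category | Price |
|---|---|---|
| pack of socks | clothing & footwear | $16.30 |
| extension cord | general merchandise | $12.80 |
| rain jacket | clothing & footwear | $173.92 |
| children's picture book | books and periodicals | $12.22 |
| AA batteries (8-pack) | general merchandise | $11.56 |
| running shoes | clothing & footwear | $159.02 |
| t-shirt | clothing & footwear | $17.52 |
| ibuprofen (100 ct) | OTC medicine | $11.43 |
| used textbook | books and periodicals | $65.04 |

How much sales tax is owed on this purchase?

Pack of socks $16.30: clothing & footwear → 7% → $1.14
Extension cord $12.80: general merchandise → 8% → $1.02
Rain jacket $173.92: clothing & footwear → 7% + 1.75% surcharge = 8.75% → $15.22
Children's picture book $12.22: books and periodicals → 0% → $0.00
AA batteries (8-pack) $11.56: general merchandise → 8% → $0.92
Running shoes $159.02: clothing & footwear → 7% + 1.75% surcharge = 8.75% → $13.91
T-shirt $17.52: clothing & footwear → 7% → $1.23
Ibuprofen (100 ct) $11.43: OTC medicine → 3.5% → $0.40
Used textbook $65.04: books and periodicals → 0% → $0.00
Total tax = $1.14 + $1.02 + $15.22 + $0.92 + $13.91 + $1.23 + $0.40 = $33.84

$33.84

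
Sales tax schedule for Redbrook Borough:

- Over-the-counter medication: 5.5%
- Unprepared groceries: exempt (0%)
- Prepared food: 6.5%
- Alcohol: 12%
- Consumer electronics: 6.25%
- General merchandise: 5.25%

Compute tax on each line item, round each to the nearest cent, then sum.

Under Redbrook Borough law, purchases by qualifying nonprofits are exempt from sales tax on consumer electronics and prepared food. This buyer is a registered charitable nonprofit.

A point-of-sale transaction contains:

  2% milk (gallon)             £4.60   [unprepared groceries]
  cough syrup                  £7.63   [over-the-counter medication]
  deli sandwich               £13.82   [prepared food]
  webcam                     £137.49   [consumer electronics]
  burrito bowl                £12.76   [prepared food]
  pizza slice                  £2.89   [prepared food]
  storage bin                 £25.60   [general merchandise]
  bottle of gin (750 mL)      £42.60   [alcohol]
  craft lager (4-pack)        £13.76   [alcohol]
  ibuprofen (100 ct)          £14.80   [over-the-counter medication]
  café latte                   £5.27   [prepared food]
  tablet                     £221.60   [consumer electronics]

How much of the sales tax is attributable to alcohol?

£6.76

Bottle of gin (750 mL) £42.60: alcohol → 12% → £5.11
Craft lager (4-pack) £13.76: alcohol → 12% → £1.65
Tax on alcohol = £5.11 + £1.65 = £6.76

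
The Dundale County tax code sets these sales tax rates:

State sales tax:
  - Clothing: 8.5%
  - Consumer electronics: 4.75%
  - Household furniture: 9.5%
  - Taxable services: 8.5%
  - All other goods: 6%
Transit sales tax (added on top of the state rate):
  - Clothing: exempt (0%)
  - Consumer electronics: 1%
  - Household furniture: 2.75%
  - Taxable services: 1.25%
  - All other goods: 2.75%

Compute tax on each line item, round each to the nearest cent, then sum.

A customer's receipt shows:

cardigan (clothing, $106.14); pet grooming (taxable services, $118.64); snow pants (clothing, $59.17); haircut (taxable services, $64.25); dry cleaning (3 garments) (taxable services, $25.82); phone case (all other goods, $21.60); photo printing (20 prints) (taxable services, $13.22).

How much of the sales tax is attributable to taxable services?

$21.64

Pet grooming $118.64: taxable services → 8.5% + 1.25% transit = 9.75% → $11.57
Haircut $64.25: taxable services → 8.5% + 1.25% transit = 9.75% → $6.26
Dry cleaning (3 garments) $25.82: taxable services → 8.5% + 1.25% transit = 9.75% → $2.52
Photo printing (20 prints) $13.22: taxable services → 8.5% + 1.25% transit = 9.75% → $1.29
Tax on taxable services = $11.57 + $6.26 + $2.52 + $1.29 = $21.64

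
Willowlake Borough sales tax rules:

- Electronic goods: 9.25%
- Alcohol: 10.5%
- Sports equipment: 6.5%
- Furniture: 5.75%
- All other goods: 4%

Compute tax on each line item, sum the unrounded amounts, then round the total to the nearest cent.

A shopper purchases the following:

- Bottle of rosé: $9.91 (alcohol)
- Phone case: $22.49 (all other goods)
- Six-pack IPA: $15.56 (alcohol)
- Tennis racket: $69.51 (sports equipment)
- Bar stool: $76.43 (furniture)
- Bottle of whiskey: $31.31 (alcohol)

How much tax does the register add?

$15.77

Bottle of rosé $9.91: alcohol → 10.5% → $1.04055
Phone case $22.49: all other goods → 4% → $0.8996
Six-pack IPA $15.56: alcohol → 10.5% → $1.6338
Tennis racket $69.51: sports equipment → 6.5% → $4.51815
Bar stool $76.43: furniture → 5.75% → $4.394725
Bottle of whiskey $31.31: alcohol → 10.5% → $3.28755
Unrounded tax sum = $15.774375 → $15.77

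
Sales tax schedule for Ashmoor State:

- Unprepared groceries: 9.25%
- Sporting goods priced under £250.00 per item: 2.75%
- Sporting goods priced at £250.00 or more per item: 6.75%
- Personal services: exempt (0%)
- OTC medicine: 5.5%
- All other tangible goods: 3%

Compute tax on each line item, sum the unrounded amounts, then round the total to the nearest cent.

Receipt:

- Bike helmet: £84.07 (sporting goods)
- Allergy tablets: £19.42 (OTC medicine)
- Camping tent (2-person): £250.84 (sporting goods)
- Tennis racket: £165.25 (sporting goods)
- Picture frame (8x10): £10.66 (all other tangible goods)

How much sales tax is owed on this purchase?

£25.18

Bike helmet £84.07: sporting goods, under £250.00 → 2.75% → £2.311925
Allergy tablets £19.42: OTC medicine → 5.5% → £1.0681
Camping tent (2-person) £250.84: sporting goods, £250.00 or more → 6.75% → £16.9317
Tennis racket £165.25: sporting goods, under £250.00 → 2.75% → £4.544375
Picture frame (8x10) £10.66: all other tangible goods → 3% → £0.3198
Unrounded tax sum = £25.1759 → £25.18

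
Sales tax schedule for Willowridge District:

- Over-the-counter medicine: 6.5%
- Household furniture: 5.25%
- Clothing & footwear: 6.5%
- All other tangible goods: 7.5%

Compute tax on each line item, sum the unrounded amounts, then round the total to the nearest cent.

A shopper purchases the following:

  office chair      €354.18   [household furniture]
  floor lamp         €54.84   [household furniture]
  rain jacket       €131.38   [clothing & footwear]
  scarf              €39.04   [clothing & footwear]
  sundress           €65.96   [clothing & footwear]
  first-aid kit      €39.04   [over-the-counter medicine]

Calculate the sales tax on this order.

Office chair €354.18: household furniture → 5.25% → €18.59445
Floor lamp €54.84: household furniture → 5.25% → €2.8791
Rain jacket €131.38: clothing & footwear → 6.5% → €8.5397
Scarf €39.04: clothing & footwear → 6.5% → €2.5376
Sundress €65.96: clothing & footwear → 6.5% → €4.2874
First-aid kit €39.04: over-the-counter medicine → 6.5% → €2.5376
Unrounded tax sum = €39.37585 → €39.38

€39.38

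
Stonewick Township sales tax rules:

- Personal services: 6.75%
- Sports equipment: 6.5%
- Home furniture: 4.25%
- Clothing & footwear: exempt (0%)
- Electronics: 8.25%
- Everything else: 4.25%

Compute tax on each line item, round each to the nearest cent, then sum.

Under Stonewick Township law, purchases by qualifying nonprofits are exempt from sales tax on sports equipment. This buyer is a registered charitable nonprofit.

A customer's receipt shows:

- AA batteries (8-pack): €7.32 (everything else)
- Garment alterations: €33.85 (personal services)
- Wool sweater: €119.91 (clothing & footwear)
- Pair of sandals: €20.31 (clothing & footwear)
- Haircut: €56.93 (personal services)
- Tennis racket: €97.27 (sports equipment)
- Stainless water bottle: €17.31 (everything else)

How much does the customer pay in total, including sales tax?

AA batteries (8-pack) €7.32: everything else → 4.25% → €0.31
Garment alterations €33.85: personal services → 6.75% → €2.28
Wool sweater €119.91: clothing & footwear → 0% → €0.00
Pair of sandals €20.31: clothing & footwear → 0% → €0.00
Haircut €56.93: personal services → 6.75% → €3.84
Tennis racket €97.27: sports equipment, buyer-exempt → 0% → €0.00
Stainless water bottle €17.31: everything else → 4.25% → €0.74
Subtotal = €352.90; tax = €7.17; total due = €360.07

€360.07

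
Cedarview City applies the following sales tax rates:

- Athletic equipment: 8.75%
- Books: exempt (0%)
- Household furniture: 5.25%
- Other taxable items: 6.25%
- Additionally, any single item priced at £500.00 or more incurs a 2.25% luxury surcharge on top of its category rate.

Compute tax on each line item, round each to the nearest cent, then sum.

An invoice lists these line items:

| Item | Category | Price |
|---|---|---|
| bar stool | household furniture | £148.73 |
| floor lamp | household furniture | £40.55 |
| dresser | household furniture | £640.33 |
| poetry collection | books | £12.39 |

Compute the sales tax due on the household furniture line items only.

£57.96

Bar stool £148.73: household furniture → 5.25% → £7.81
Floor lamp £40.55: household furniture → 5.25% → £2.13
Dresser £640.33: household furniture → 5.25% + 2.25% surcharge = 7.5% → £48.02
Tax on household furniture = £7.81 + £2.13 + £48.02 = £57.96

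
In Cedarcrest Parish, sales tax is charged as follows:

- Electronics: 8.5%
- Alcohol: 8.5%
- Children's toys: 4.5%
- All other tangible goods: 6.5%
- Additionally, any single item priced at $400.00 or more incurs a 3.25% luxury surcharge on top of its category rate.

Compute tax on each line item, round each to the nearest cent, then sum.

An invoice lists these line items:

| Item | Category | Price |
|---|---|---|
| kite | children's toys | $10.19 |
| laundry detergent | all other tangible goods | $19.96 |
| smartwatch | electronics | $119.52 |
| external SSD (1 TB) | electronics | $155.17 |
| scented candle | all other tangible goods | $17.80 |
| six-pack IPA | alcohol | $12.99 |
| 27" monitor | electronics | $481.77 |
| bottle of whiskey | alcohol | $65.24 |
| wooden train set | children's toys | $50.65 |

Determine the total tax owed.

Kite $10.19: children's toys → 4.5% → $0.46
Laundry detergent $19.96: all other tangible goods → 6.5% → $1.30
Smartwatch $119.52: electronics → 8.5% → $10.16
External SSD (1 TB) $155.17: electronics → 8.5% → $13.19
Scented candle $17.80: all other tangible goods → 6.5% → $1.16
Six-pack IPA $12.99: alcohol → 8.5% → $1.10
27" monitor $481.77: electronics → 8.5% + 3.25% surcharge = 11.75% → $56.61
Bottle of whiskey $65.24: alcohol → 8.5% → $5.55
Wooden train set $50.65: children's toys → 4.5% → $2.28
Total tax = $0.46 + $1.30 + $10.16 + $13.19 + $1.16 + $1.10 + $56.61 + $5.55 + $2.28 = $91.81

$91.81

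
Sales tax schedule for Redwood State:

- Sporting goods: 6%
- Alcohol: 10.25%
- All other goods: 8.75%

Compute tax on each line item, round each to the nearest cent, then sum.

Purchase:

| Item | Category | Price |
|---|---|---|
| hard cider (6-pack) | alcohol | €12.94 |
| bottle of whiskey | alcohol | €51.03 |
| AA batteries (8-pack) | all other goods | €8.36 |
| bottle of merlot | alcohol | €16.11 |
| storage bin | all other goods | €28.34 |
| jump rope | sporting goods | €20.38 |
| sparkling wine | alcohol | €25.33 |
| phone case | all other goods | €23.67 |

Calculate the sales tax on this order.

Hard cider (6-pack) €12.94: alcohol → 10.25% → €1.33
Bottle of whiskey €51.03: alcohol → 10.25% → €5.23
AA batteries (8-pack) €8.36: all other goods → 8.75% → €0.73
Bottle of merlot €16.11: alcohol → 10.25% → €1.65
Storage bin €28.34: all other goods → 8.75% → €2.48
Jump rope €20.38: sporting goods → 6% → €1.22
Sparkling wine €25.33: alcohol → 10.25% → €2.60
Phone case €23.67: all other goods → 8.75% → €2.07
Total tax = €1.33 + €5.23 + €0.73 + €1.65 + €2.48 + €1.22 + €2.60 + €2.07 = €17.31

€17.31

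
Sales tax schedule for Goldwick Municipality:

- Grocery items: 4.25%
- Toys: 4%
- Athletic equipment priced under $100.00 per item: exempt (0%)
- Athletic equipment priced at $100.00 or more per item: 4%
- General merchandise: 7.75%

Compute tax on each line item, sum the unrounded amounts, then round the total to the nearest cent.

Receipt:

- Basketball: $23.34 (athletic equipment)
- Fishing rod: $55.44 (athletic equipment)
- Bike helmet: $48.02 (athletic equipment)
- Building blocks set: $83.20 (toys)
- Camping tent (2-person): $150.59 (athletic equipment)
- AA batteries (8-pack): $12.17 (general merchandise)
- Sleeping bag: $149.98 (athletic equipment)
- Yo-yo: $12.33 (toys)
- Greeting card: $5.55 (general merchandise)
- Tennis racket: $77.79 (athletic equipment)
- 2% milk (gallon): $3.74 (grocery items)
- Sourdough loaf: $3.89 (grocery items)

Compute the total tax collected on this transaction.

Basketball $23.34: athletic equipment, under $100.00 → 0% → $0.00
Fishing rod $55.44: athletic equipment, under $100.00 → 0% → $0.00
Bike helmet $48.02: athletic equipment, under $100.00 → 0% → $0.00
Building blocks set $83.20: toys → 4% → $3.328
Camping tent (2-person) $150.59: athletic equipment, $100.00 or more → 4% → $6.0236
AA batteries (8-pack) $12.17: general merchandise → 7.75% → $0.943175
Sleeping bag $149.98: athletic equipment, $100.00 or more → 4% → $5.9992
Yo-yo $12.33: toys → 4% → $0.4932
Greeting card $5.55: general merchandise → 7.75% → $0.430125
Tennis racket $77.79: athletic equipment, under $100.00 → 0% → $0.00
2% milk (gallon) $3.74: grocery items → 4.25% → $0.15895
Sourdough loaf $3.89: grocery items → 4.25% → $0.165325
Unrounded tax sum = $17.541575 → $17.54

$17.54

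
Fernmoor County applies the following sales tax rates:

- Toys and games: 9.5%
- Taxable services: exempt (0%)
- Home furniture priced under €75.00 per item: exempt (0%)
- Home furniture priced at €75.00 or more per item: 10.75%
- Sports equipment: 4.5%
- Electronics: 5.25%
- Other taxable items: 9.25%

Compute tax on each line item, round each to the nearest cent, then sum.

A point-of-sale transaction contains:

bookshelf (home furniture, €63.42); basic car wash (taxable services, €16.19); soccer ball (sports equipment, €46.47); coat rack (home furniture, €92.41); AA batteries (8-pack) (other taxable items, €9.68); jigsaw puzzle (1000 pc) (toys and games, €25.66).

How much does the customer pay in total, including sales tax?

Bookshelf €63.42: home furniture, under €75.00 → 0% → €0.00
Basic car wash €16.19: taxable services → 0% → €0.00
Soccer ball €46.47: sports equipment → 4.5% → €2.09
Coat rack €92.41: home furniture, €75.00 or more → 10.75% → €9.93
AA batteries (8-pack) €9.68: other taxable items → 9.25% → €0.90
Jigsaw puzzle (1000 pc) €25.66: toys and games → 9.5% → €2.44
Subtotal = €253.83; tax = €15.36; total due = €269.19

€269.19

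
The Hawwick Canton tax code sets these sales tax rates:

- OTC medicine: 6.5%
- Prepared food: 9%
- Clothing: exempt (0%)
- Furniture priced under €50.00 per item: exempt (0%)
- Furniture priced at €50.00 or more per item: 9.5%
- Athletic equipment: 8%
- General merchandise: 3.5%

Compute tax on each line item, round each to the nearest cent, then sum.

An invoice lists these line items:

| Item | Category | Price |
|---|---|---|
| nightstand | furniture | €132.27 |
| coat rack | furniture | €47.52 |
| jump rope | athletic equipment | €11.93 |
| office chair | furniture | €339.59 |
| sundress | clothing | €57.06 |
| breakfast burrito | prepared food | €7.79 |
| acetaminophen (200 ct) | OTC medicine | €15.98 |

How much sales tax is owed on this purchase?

€47.52

Nightstand €132.27: furniture, €50.00 or more → 9.5% → €12.57
Coat rack €47.52: furniture, under €50.00 → 0% → €0.00
Jump rope €11.93: athletic equipment → 8% → €0.95
Office chair €339.59: furniture, €50.00 or more → 9.5% → €32.26
Sundress €57.06: clothing → 0% → €0.00
Breakfast burrito €7.79: prepared food → 9% → €0.70
Acetaminophen (200 ct) €15.98: OTC medicine → 6.5% → €1.04
Total tax = €12.57 + €0.95 + €32.26 + €0.70 + €1.04 = €47.52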